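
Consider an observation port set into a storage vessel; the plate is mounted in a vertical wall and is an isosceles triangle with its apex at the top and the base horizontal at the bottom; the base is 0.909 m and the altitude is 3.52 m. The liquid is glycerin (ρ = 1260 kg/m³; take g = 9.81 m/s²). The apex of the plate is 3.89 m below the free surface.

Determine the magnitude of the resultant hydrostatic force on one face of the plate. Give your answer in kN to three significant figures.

F ≈ 123 kN

γ = ρg = 1260 × 9.81 / 1000 = 12.3606 kN/m³.
With the apex up, the centroid sits 2h/3 = 2 × 3.52/3 = 2.34667 m below the apex, so the centroid depth is h_c = 3.89 + 2.34667 = 6.23667 m.
A = ½ × 0.909 × 3.52 = 1.59984 m².
Resultant F = γ·h_c·A = 12.3606 × 6.23667 × 1.59984 = 123.33 kN.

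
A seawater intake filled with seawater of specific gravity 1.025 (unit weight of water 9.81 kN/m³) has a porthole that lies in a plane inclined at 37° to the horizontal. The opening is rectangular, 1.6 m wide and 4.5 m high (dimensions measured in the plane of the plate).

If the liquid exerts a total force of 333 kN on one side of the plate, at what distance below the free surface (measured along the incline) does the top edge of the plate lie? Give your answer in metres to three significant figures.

γ = 1.025 × 9.81 = 10.05525 kN/m³.
A = 1.6 × 4.5 = 7.2 m².
From F = γ·h_c·A, the centroid depth is h_c = 333/(10.05525 × 7.2) = 4.59959 m.
Let θ = 37° be the plate's angle to the horizontal; measure y along the incline from where the plane meets the free surface. Vertical depth h = y·sinθ with sinθ = 0.601815.
Along the incline, y_c = h_c/sinθ = 4.59959/0.601815 = 7.64286 m.
The centroid lies 4.5/2 = 2.25 m below the top edge, so the top edge sits at y_top = 7.64286 − 2.25 = 5.39286 m along the incline.

y_top ≈ 5.39 m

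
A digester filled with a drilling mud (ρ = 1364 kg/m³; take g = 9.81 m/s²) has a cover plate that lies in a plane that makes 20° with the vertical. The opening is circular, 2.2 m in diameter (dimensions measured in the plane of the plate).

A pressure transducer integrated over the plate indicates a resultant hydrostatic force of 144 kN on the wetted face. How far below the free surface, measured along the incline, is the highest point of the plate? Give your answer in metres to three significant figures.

γ = ρg = 1364 × 9.81 / 1000 = 13.38084 kN/m³.
A = π(1.1)² = 3.80133 m².
From F = γ·h_c·A, the centroid depth is h_c = 144/(13.38084 × 3.80133) = 2.83102 m.
The plate makes 20° with the vertical, i.e. θ = 90° − 20° = 70° to the horizontal. Measuring y along the incline from the free-surface line, vertical depth h = y·sinθ with sinθ = 0.939693.
Along the incline, y_c = h_c/sinθ = 2.83102/0.939693 = 3.01271 m.
The centroid is at the centre, 1.1 m below the top of the plate, so the highest point sits at y_top = 3.01271 − 1.1 = 1.91271 m along the incline.

y_top ≈ 1.91 m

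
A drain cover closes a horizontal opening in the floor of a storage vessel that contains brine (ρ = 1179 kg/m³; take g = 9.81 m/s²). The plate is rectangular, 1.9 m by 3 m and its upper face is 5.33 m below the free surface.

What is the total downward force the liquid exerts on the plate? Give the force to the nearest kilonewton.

F ≈ 351 kN

γ = ρg = 1179 × 9.81 / 1000 = 11.56599 kN/m³.
The plate is horizontal, so pressure is uniform at p = γ·h = 11.56599 × 5.33 = 61.6467 kN/m².
A = 1.9 × 3 = 5.7 m².
F = p·A = 61.6467 × 5.7 = 351.386 kN.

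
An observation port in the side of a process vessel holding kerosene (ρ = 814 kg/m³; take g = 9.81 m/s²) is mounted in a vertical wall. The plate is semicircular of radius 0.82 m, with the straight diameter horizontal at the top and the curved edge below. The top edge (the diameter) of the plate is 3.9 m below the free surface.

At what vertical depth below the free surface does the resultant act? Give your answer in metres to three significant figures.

γ = ρg = 814 × 9.81 / 1000 = 7.98534 kN/m³.
The centroid of a semicircle lies 4r/(3π) = 0.348019 m from the diameter, here below the top edge, so the centroid depth is h_c = 3.9 + 0.348019 = 4.24802 m.
A = πr²/2 = π × 0.82²/2 = 1.0562 m².
Resultant F = γ·h_c·A = 7.98534 × 4.24802 × 1.0562 = 35.8283 kN.
I_c = (π/8 − 8/(9π))·r⁴ = 0.109757 × 0.82⁴ = 0.0496235 m⁴.
Centre of pressure: y_p = y_c + I_c/(y_c·A) = 4.24802 + 0.0496235/(4.24802 × 1.0562) = 4.24802 + 0.01106 = 4.25908 m along the plane.

h_p = 4.26 m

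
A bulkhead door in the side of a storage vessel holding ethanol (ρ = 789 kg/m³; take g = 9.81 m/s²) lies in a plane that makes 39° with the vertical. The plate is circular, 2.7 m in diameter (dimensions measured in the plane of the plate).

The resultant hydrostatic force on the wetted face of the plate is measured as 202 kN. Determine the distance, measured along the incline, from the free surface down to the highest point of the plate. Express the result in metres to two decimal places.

y_top ≈ 4.52 m

γ = ρg = 789 × 9.81 / 1000 = 7.74009 kN/m³.
A = π(1.35)² = 5.72555 m².
From F = γ·h_c·A, the centroid depth is h_c = 202/(7.74009 × 5.72555) = 4.55815 m.
The plate makes 39° with the vertical, i.e. θ = 90° − 39° = 51° to the horizontal. Measuring y along the incline from the free-surface line, vertical depth h = y·sinθ with sinθ = 0.777146.
Along the incline, y_c = h_c/sinθ = 4.55815/0.777146 = 5.86524 m.
The centroid is at the centre, 1.35 m below the top of the plate, so the highest point sits at y_top = 5.86524 − 1.35 = 4.51524 m along the incline.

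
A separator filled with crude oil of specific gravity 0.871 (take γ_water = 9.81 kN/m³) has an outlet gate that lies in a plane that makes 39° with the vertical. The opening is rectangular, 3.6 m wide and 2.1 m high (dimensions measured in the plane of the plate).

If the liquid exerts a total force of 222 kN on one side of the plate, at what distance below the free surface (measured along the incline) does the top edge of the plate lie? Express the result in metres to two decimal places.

γ = 0.871 × 9.81 = 8.54451 kN/m³.
A = 3.6 × 2.1 = 7.56 m².
From F = γ·h_c·A, the centroid depth is h_c = 222/(8.54451 × 7.56) = 3.43672 m.
The plate makes 39° with the vertical, i.e. θ = 90° − 39° = 51° to the horizontal. Measuring y along the incline from the free-surface line, vertical depth h = y·sinθ with sinθ = 0.777146.
Along the incline, y_c = h_c/sinθ = 3.43672/0.777146 = 4.42223 m.
The centroid lies 2.1/2 = 1.05 m below the top edge, so the top edge sits at y_top = 4.42223 − 1.05 = 3.37223 m along the incline.

y_top ≈ 3.37 m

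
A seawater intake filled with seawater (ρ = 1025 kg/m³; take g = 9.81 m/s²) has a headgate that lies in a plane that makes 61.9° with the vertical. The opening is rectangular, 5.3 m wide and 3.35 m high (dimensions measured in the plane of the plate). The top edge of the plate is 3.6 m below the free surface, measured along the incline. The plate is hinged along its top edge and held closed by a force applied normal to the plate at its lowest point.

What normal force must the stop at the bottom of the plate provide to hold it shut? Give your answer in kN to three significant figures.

P ≈ 245 kN

γ = ρg = 1025 × 9.81 / 1000 = 10.05525 kN/m³.
The plate makes 61.9° with the vertical, i.e. θ = 90° − 61.9° = 28.1° to the horizontal. Measuring y along the incline from the free-surface line, vertical depth h = y·sinθ with sinθ = 0.471012.
The centroid lies 3.35/2 = 1.675 m below the top edge, so y_c = 3.6 + 1.675 = 5.275 m and h_c = 5.275 × 0.471012 = 2.48459 m.
A = 5.3 × 3.35 = 17.755 m².
Resultant F = γ·h_c·A = 10.05525 × 2.48459 × 17.755 = 443.576 kN.
I_c = b·h³/12 = 5.3 × 3.35³/12 = 16.6046 m⁴.
Centre of pressure: y_p = y_c + I_c/(y_c·A) = 5.275 + 16.6046/(5.275 × 17.755) = 5.275 + 0.17729 = 5.45229 m along the plane.
The resultant acts 1.675 + 0.17729 = 1.85229 m (along the plate) below the hinge at the top edge, so the moment about the hinge is M = F × 1.85229 = 443.576 × 1.85229 = 821.631 kN·m.
A normal force at the bottom, 3.35 m from the hinge, must supply this moment: P = 821.631/3.35 = 245.263 kN.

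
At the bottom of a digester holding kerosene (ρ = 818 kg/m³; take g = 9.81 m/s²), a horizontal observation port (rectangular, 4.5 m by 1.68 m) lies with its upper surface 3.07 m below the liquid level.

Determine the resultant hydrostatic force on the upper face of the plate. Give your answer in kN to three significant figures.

γ = ρg = 818 × 9.81 / 1000 = 8.02458 kN/m³.
The plate is horizontal, so pressure is uniform at p = γ·h = 8.02458 × 3.07 = 24.6355 kN/m².
A = 4.5 × 1.68 = 7.56 m².
F = p·A = 24.6355 × 7.56 = 186.244 kN.

F ≈ 186 kN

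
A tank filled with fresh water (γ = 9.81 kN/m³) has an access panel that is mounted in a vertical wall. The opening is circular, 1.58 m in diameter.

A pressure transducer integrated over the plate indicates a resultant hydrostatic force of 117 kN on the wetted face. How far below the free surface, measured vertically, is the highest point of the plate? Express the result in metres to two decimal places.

γ = 9.81 kN/m³.
A = π(0.79)² = 1.96067 m².
From F = γ·h_c·A, the centroid depth is h_c = 117/(9.81 × 1.96067) = 6.08292 m.
The centroid is at the centre, 0.79 m below the top of the plate, so the highest point sits at h_top = 6.08292 − 0.79 = 5.29292 m below the surface.

d_top ≈ 5.29 m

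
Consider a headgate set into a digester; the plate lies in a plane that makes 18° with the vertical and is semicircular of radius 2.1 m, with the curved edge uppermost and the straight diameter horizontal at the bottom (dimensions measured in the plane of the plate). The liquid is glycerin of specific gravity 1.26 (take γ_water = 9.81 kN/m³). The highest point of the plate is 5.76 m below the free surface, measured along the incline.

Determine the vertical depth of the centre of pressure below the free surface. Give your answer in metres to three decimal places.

h_p = 6.670 m

γ = 1.26 × 9.81 = 12.3606 kN/m³.
The plate makes 18° with the vertical, i.e. θ = 90° − 18° = 72° to the horizontal. Measuring y along the incline from the free-surface line, vertical depth h = y·sinθ with sinθ = 0.951057.
The centroid lies 4r/(3π) = 0.891268 m above the diameter, so r − 4r/(3π) = 2.1 − 0.891268 = 1.20873 m below the topmost point, so y_c = 5.76 + 1.20873 = 6.96873 m and h_c = 6.96873 × 0.951057 = 6.62766 m.
A = πr²/2 = π × 2.1²/2 = 6.92721 m².
Resultant F = γ·h_c·A = 12.3606 × 6.62766 × 6.92721 = 567.49 kN.
I_c = (π/8 − 8/(9π))·r⁴ = 0.109757 × 2.1⁴ = 2.13457 m⁴.
Centre of pressure: y_p = y_c + I_c/(y_c·A) = 6.96873 + 2.13457/(6.96873 × 6.92721) = 6.96873 + 0.0442179 = 7.01295 m along the plane.
Vertically, h_p = y_p·sinθ = 7.01295 × 0.951057 = 6.66972 m.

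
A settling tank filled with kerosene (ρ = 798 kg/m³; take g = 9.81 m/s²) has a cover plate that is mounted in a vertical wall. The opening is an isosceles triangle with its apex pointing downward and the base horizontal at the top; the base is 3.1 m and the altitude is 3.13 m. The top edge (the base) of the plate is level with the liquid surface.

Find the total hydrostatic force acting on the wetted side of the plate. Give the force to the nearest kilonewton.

F ≈ 40 kN

γ = ρg = 798 × 9.81 / 1000 = 7.82838 kN/m³.
With the apex down, the centroid sits h/3 = 3.13/3 = 1.04333 m below the base (the top edge), so the centroid depth is h_c = 1.04333 m.
A = ½ × 3.1 × 3.13 = 4.8515 m².
Resultant F = γ·h_c·A = 7.82838 × 1.04333 × 4.8515 = 39.625 kN.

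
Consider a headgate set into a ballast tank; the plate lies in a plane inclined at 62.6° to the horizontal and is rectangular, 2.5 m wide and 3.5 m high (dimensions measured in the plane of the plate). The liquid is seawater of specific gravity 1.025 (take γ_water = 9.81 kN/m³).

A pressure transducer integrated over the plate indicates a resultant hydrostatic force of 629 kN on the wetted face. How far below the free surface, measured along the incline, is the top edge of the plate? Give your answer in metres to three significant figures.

y_top ≈ 6.30 m

γ = 1.025 × 9.81 = 10.05525 kN/m³.
A = 2.5 × 3.5 = 8.75 m².
From F = γ·h_c·A, the centroid depth is h_c = 629/(10.05525 × 8.75) = 7.14907 m.
Let θ = 62.6° be the plate's angle to the horizontal; measure y along the incline from where the plane meets the free surface. Vertical depth h = y·sinθ with sinθ = 0.887815.
Along the incline, y_c = h_c/sinθ = 7.14907/0.887815 = 8.05243 m.
The centroid lies 3.5/2 = 1.75 m below the top edge, so the top edge sits at y_top = 8.05243 − 1.75 = 6.30243 m along the incline.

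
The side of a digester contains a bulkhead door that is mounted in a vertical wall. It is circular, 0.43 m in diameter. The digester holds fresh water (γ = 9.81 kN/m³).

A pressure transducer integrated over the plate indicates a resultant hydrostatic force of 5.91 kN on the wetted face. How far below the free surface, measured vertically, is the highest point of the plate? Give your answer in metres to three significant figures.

γ = 9.81 kN/m³.
A = π(0.215)² = 0.14522 m².
From F = γ·h_c·A, the centroid depth is h_c = 5.91/(9.81 × 0.14522) = 4.14851 m.
The centroid is at the centre, 0.215 m below the top of the plate, so the highest point sits at h_top = 4.14851 − 0.215 = 3.93351 m below the surface.

d_top ≈ 3.93 m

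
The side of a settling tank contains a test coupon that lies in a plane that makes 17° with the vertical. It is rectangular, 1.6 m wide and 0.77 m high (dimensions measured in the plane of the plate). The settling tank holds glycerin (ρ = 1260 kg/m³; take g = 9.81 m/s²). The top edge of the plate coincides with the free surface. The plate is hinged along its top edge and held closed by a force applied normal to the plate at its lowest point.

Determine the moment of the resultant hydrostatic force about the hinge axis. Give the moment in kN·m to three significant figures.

M ≈ 2.88 kN·m

γ = ρg = 1260 × 9.81 / 1000 = 12.3606 kN/m³.
The plate makes 17° with the vertical, i.e. θ = 90° − 17° = 73° to the horizontal. Measuring y along the incline from the free-surface line, vertical depth h = y·sinθ with sinθ = 0.956305.
The centroid lies 0.77/2 = 0.385 m below the top edge, so y_c = 0.385 m and h_c = 0.385 × 0.956305 = 0.368177 m.
A = 1.6 × 0.77 = 1.232 m².
Resultant F = γ·h_c·A = 12.3606 × 0.368177 × 1.232 = 5.60669 kN.
I_c = b·h³/12 = 1.6 × 0.77³/12 = 0.0608711 m⁴.
Centre of pressure: y_p = y_c + I_c/(y_c·A) = 0.385 + 0.0608711/(0.385 × 1.232) = 0.385 + 0.128333 = 0.513333 m along the plane.
The resultant acts 0.385 + 0.128333 = 0.513333 m (along the plate) below the hinge at the top edge, so the moment about the hinge is M = F × 0.513333 = 5.60669 × 0.513333 = 2.8781 kN·m.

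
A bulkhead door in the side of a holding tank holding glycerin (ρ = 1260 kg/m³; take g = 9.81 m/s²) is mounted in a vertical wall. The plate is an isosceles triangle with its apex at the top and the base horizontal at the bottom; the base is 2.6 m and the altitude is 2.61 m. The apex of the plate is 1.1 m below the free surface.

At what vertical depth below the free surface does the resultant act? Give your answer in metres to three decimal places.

h_p = 2.973 m

γ = ρg = 1260 × 9.81 / 1000 = 12.3606 kN/m³.
With the apex up, the centroid sits 2h/3 = 2 × 2.61/3 = 1.74 m below the apex, so the centroid depth is h_c = 1.1 + 1.74 = 2.84 m.
A = ½ × 2.6 × 2.61 = 3.393 m².
Resultant F = γ·h_c·A = 12.3606 × 2.84 × 3.393 = 119.108 kN.
I_c = b·h³/36 = 2.6 × 2.61³/36 = 1.28408 m⁴.
Centre of pressure: y_p = y_c + I_c/(y_c·A) = 2.84 + 1.28408/(2.84 × 3.393) = 2.84 + 0.133257 = 2.97326 m along the plane.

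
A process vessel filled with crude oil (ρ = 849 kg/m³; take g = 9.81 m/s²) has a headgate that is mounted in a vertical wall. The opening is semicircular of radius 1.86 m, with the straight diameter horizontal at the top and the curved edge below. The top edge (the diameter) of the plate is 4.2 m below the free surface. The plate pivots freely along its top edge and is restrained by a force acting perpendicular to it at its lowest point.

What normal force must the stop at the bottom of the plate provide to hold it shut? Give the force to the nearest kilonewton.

P ≈ 102 kN

γ = ρg = 849 × 9.81 / 1000 = 8.32869 kN/m³.
The centroid of a semicircle lies 4r/(3π) = 0.789409 m from the diameter, here below the top edge, so the centroid depth is h_c = 4.2 + 0.789409 = 4.98941 m.
A = πr²/2 = π × 1.86²/2 = 5.43433 m².
Resultant F = γ·h_c·A = 8.32869 × 4.98941 × 5.43433 = 225.825 kN.
I_c = (π/8 − 8/(9π))·r⁴ = 0.109757 × 1.86⁴ = 1.31366 m⁴.
Centre of pressure: y_p = y_c + I_c/(y_c·A) = 4.98941 + 1.31366/(4.98941 × 5.43433) = 4.98941 + 0.0484493 = 5.03786 m along the plane.
The resultant acts 0.789409 + 0.0484493 = 0.837858 m (along the plate) below the hinge at the top edge, so the moment about the hinge is M = F × 0.837858 = 225.825 × 0.837858 = 189.209 kN·m.
A normal force at the bottom, 1.86 m from the hinge, must supply this moment: P = 189.209/1.86 = 101.725 kN.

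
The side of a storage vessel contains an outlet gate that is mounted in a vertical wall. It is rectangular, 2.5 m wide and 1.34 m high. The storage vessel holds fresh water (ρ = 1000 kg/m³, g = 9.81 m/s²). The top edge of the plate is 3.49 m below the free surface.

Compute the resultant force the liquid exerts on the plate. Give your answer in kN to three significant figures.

γ = ρg = 1000 × 9.81 = 9810 N/m³ = 9.81 kN/m³.
The centroid lies 1.34/2 = 0.67 m below the top edge, so the centroid depth is h_c = 3.49 + 0.67 = 4.16 m.
A = 2.5 × 1.34 = 3.35 m².
Resultant F = γ·h_c·A = 9.81 × 4.16 × 3.35 = 136.712 kN.

F ≈ 137 kN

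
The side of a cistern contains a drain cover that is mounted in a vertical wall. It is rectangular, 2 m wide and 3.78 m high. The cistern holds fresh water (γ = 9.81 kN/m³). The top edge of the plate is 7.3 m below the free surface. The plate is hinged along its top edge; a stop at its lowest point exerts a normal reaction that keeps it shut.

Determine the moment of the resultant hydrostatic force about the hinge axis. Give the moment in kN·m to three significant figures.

M ≈ 1380 kN·m

γ = 9.81 kN/m³.
The centroid lies 3.78/2 = 1.89 m below the top edge, so the centroid depth is h_c = 7.3 + 1.89 = 9.19 m.
A = 2 × 3.78 = 7.56 m².
Resultant F = γ·h_c·A = 9.81 × 9.19 × 7.56 = 681.563 kN.
I_c = b·h³/12 = 2 × 3.78³/12 = 9.00169 m⁴.
Centre of pressure: y_p = y_c + I_c/(y_c·A) = 9.19 + 9.00169/(9.19 × 7.56) = 9.19 + 0.129565 = 9.31956 m along the plane.
The resultant acts 1.89 + 0.129565 = 2.01957 m (along the plate) below the hinge at the top edge, so the moment about the hinge is M = F × 2.01957 = 681.563 × 2.01957 = 1376.46 kN·m.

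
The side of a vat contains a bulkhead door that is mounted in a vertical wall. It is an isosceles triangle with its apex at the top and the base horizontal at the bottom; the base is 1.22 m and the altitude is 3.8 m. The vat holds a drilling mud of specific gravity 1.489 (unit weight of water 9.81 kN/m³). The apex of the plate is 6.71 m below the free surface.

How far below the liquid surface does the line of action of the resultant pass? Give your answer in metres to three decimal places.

h_p = 9.330 m

γ = 1.489 × 9.81 = 14.60709 kN/m³.
With the apex up, the centroid sits 2h/3 = 2 × 3.8/3 = 2.53333 m below the apex, so the centroid depth is h_c = 6.71 + 2.53333 = 9.24333 m.
A = ½ × 1.22 × 3.8 = 2.318 m².
Resultant F = γ·h_c·A = 14.60709 × 9.24333 × 2.318 = 312.972 kN.
I_c = b·h³/36 = 1.22 × 3.8³/36 = 1.85955 m⁴.
Centre of pressure: y_p = y_c + I_c/(y_c·A) = 9.24333 + 1.85955/(9.24333 × 2.318) = 9.24333 + 0.0867893 = 9.33012 m along the plane.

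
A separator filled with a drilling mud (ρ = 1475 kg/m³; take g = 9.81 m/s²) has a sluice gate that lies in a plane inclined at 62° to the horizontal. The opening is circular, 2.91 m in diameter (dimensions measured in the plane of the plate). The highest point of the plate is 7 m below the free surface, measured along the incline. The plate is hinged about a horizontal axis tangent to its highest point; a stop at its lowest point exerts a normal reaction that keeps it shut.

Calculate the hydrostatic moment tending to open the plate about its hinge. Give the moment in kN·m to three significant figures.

M ≈ 1090 kN·m

γ = ρg = 1475 × 9.81 / 1000 = 14.46975 kN/m³.
Let θ = 62° be the plate's angle to the horizontal; measure y along the incline from where the plane meets the free surface. Vertical depth h = y·sinθ with sinθ = 0.882948.
The centroid is at the centre, 1.455 m below the top of the plate, so y_c = 7 + 1.455 = 8.455 m and h_c = 8.455 × 0.882948 = 7.46533 m.
A = π(1.455)² = 6.65083 m².
Resultant F = γ·h_c·A = 14.46975 × 7.46533 × 6.65083 = 718.432 kN.
I_c = πr⁴/4 = π × 1.455⁴/4 = 3.51999 m⁴.
Centre of pressure: y_p = y_c + I_c/(y_c·A) = 8.455 + 3.51999/(8.455 × 6.65083) = 8.455 + 0.0625968 = 8.5176 m along the plane.
The resultant acts 1.455 + 0.0625968 = 1.5176 m (along the plate) below the hinge at the top edge, so the moment about the hinge is M = F × 1.5176 = 718.432 × 1.5176 = 1090.29 kN·m.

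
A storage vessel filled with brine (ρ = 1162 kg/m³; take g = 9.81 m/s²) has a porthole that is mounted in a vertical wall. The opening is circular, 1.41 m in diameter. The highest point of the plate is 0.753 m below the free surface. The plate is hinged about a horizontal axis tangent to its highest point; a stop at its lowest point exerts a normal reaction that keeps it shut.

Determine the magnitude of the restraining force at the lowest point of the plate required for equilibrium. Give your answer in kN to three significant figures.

P ≈ 14.5 kN

γ = ρg = 1162 × 9.81 / 1000 = 11.39922 kN/m³.
The centroid is at the centre, 0.705 m below the top of the plate, so the centroid depth is h_c = 0.753 + 0.705 = 1.458 m.
A = π(0.705)² = 1.56145 m².
Resultant F = γ·h_c·A = 11.39922 × 1.458 × 1.56145 = 25.9514 kN.
I_c = πr⁴/4 = π × 0.705⁴/4 = 0.19402 m⁴.
Centre of pressure: y_p = y_c + I_c/(y_c·A) = 1.458 + 0.19402/(1.458 × 1.56145) = 1.458 + 0.0852238 = 1.54322 m along the plane.
The resultant acts 0.705 + 0.0852238 = 0.790224 m (along the plate) below the hinge at the top edge, so the moment about the hinge is M = F × 0.790224 = 25.9514 × 0.790224 = 20.5074 kN·m.
A normal force at the bottom, 1.41 m from the hinge, must supply this moment: P = 20.5074/1.41 = 14.5443 kN.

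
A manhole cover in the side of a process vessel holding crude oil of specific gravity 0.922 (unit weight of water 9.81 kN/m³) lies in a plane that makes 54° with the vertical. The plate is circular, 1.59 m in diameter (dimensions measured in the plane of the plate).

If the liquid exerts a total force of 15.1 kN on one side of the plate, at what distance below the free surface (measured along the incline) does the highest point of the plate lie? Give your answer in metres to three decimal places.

y_top ≈ 0.635 m

γ = 0.922 × 9.81 = 9.04482 kN/m³.
A = π(0.795)² = 1.98557 m².
From F = γ·h_c·A, the centroid depth is h_c = 15.1/(9.04482 × 1.98557) = 0.840798 m.
The plate makes 54° with the vertical, i.e. θ = 90° − 54° = 36° to the horizontal. Measuring y along the incline from the free-surface line, vertical depth h = y·sinθ with sinθ = 0.587785.
Along the incline, y_c = h_c/sinθ = 0.840798/0.587785 = 1.43045 m.
The centroid is at the centre, 0.795 m below the top of the plate, so the highest point sits at y_top = 1.43045 − 0.795 = 0.63545 m along the incline.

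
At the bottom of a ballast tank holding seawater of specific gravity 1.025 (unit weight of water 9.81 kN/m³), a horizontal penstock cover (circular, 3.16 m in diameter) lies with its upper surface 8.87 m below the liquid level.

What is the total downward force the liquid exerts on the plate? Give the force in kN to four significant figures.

F ≈ 699.5 kN

γ = 1.025 × 9.81 = 10.05525 kN/m³.
The plate is horizontal, so pressure is uniform at p = γ·h = 10.05525 × 8.87 = 89.1901 kN/m².
A = π(1.58)² = 7.84267 m².
F = p·A = 89.1901 × 7.84267 = 699.489 kN.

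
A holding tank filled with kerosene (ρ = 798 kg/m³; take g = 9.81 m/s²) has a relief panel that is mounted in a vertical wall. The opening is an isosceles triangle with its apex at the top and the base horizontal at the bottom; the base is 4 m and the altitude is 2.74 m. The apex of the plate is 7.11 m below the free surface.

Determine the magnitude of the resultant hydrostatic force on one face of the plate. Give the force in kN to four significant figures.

γ = ρg = 798 × 9.81 / 1000 = 7.82838 kN/m³.
With the apex up, the centroid sits 2h/3 = 2 × 2.74/3 = 1.82667 m below the apex, so the centroid depth is h_c = 7.11 + 1.82667 = 8.93667 m.
A = ½ × 4 × 2.74 = 5.48 m².
Resultant F = γ·h_c·A = 7.82838 × 8.93667 × 5.48 = 383.379 kN.

F ≈ 383.4 kN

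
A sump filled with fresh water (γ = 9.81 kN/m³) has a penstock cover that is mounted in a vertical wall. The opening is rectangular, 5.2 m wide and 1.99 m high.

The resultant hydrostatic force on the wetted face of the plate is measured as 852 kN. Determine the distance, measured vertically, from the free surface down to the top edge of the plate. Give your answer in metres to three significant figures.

γ = 9.81 kN/m³.
A = 5.2 × 1.99 = 10.348 m².
From F = γ·h_c·A, the centroid depth is h_c = 852/(9.81 × 10.348) = 8.39294 m.
The centroid lies 1.99/2 = 0.995 m below the top edge, so the top edge sits at h_top = 8.39294 − 0.995 = 7.39794 m below the surface.

d_top ≈ 7.40 m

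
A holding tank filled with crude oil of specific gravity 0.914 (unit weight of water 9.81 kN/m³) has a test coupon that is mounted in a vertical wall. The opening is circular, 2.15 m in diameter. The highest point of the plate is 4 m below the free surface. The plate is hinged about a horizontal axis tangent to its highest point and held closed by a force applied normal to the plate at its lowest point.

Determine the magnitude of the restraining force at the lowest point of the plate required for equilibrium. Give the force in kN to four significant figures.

P ≈ 86.98 kN

γ = 0.914 × 9.81 = 8.96634 kN/m³.
The centroid is at the centre, 1.075 m below the top of the plate, so the centroid depth is h_c = 4 + 1.075 = 5.075 m.
A = π(1.075)² = 3.6305 m².
Resultant F = γ·h_c·A = 8.96634 × 5.075 × 3.6305 = 165.203 kN.
I_c = πr⁴/4 = π × 1.075⁴/4 = 1.04888 m⁴.
Centre of pressure: y_p = y_c + I_c/(y_c·A) = 5.075 + 1.04888/(5.075 × 3.6305) = 5.075 + 0.0569277 = 5.13193 m along the plane.
The resultant acts 1.075 + 0.0569277 = 1.13193 m (along the plate) below the hinge at the top edge, so the moment about the hinge is M = F × 1.13193 = 165.203 × 1.13193 = 186.998 kN·m.
A normal force at the bottom, 2.15 m from the hinge, must supply this moment: P = 186.998/2.15 = 86.9758 kN.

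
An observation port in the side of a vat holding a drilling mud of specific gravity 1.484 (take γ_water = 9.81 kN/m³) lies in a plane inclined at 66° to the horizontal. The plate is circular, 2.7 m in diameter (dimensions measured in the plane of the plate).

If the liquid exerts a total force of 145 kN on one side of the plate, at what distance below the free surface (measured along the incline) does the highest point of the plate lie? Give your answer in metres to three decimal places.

γ = 1.484 × 9.81 = 14.55804 kN/m³.
A = π(1.35)² = 5.72555 m².
From F = γ·h_c·A, the centroid depth is h_c = 145/(14.55804 × 5.72555) = 1.73959 m.
Let θ = 66° be the plate's angle to the horizontal; measure y along the incline from where the plane meets the free surface. Vertical depth h = y·sinθ with sinθ = 0.913545.
Along the incline, y_c = h_c/sinθ = 1.73959/0.913545 = 1.90422 m.
The centroid is at the centre, 1.35 m below the top of the plate, so the highest point sits at y_top = 1.90422 − 1.35 = 0.55422 m along the incline.

y_top ≈ 0.554 m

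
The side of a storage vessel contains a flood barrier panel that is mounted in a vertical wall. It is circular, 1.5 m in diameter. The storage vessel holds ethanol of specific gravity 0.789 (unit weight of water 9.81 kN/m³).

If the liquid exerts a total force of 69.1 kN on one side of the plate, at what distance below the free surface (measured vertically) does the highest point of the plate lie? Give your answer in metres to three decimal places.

γ = 0.789 × 9.81 = 7.74009 kN/m³.
A = π(0.75)² = 1.76715 m².
From F = γ·h_c·A, the centroid depth is h_c = 69.1/(7.74009 × 1.76715) = 5.05195 m.
The centroid is at the centre, 0.75 m below the top of the plate, so the highest point sits at h_top = 5.05195 − 0.75 = 4.30195 m below the surface.

d_top ≈ 4.302 m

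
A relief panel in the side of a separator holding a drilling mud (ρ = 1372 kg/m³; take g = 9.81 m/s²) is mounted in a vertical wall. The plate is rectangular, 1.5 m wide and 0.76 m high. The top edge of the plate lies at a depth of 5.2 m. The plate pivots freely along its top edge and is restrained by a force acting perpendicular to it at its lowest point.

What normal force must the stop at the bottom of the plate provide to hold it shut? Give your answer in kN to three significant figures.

γ = ρg = 1372 × 9.81 / 1000 = 13.45932 kN/m³.
The centroid lies 0.76/2 = 0.38 m below the top edge, so the centroid depth is h_c = 5.2 + 0.38 = 5.58 m.
A = 1.5 × 0.76 = 1.14 m².
Resultant F = γ·h_c·A = 13.45932 × 5.58 × 1.14 = 85.6174 kN.
I_c = b·h³/12 = 1.5 × 0.76³/12 = 0.054872 m⁴.
Centre of pressure: y_p = y_c + I_c/(y_c·A) = 5.58 + 0.054872/(5.58 × 1.14) = 5.58 + 0.00862605 = 5.58863 m along the plane.
The resultant acts 0.38 + 0.00862605 = 0.388626 m (along the plate) below the hinge at the top edge, so the moment about the hinge is M = F × 0.388626 = 85.6174 × 0.388626 = 33.2731 kN·m.
A normal force at the bottom, 0.76 m from the hinge, must supply this moment: P = 33.2731/0.76 = 43.7804 kN.

P ≈ 43.8 kN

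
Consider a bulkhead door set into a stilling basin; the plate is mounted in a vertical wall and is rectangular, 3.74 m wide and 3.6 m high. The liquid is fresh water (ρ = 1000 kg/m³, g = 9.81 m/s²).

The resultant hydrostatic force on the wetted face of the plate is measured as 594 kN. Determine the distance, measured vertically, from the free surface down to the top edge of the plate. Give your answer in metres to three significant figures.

γ = ρg = 1000 × 9.81 = 9810 N/m³ = 9.81 kN/m³.
A = 3.74 × 3.6 = 13.464 m².
From F = γ·h_c·A, the centroid depth is h_c = 594/(9.81 × 13.464) = 4.49721 m.
The centroid lies 3.6/2 = 1.8 m below the top edge, so the top edge sits at h_top = 4.49721 − 1.8 = 2.69721 m below the surface.

d_top ≈ 2.70 m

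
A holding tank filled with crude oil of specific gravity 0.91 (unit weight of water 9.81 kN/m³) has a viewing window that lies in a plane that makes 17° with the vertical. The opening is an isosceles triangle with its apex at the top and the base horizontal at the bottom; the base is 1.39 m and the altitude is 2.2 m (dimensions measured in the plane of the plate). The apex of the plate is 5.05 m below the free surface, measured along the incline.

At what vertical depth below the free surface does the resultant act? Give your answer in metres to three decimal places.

γ = 0.91 × 9.81 = 8.9271 kN/m³.
The plate makes 17° with the vertical, i.e. θ = 90° − 17° = 73° to the horizontal. Measuring y along the incline from the free-surface line, vertical depth h = y·sinθ with sinθ = 0.956305.
With the apex up, the centroid sits 2h/3 = 2 × 2.2/3 = 1.46667 m below the apex, so y_c = 5.05 + 1.46667 = 6.51667 m and h_c = 6.51667 × 0.956305 = 6.23192 m.
A = ½ × 1.39 × 2.2 = 1.529 m².
Resultant F = γ·h_c·A = 8.9271 × 6.23192 × 1.529 = 85.0628 kN.
I_c = b·h³/36 = 1.39 × 2.2³/36 = 0.411131 m⁴.
Centre of pressure: y_p = y_c + I_c/(y_c·A) = 6.51667 + 0.411131/(6.51667 × 1.529) = 6.51667 + 0.0412617 = 6.55793 m along the plane.
Vertically, h_p = y_p·sinθ = 6.55793 × 0.956305 = 6.27138 m.

h_p = 6.271 m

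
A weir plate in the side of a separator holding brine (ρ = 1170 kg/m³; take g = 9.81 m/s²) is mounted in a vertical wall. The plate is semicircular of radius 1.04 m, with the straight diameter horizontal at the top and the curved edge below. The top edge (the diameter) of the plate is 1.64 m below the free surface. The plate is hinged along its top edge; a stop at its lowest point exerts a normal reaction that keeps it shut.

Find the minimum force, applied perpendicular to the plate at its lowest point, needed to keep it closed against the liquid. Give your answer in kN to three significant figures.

P ≈ 18.6 kN

γ = ρg = 1170 × 9.81 / 1000 = 11.4777 kN/m³.
The centroid of a semicircle lies 4r/(3π) = 0.44139 m from the diameter, here below the top edge, so the centroid depth is h_c = 1.64 + 0.44139 = 2.08139 m.
A = πr²/2 = π × 1.04²/2 = 1.69897 m².
Resultant F = γ·h_c·A = 11.4777 × 2.08139 × 1.69897 = 40.5877 kN.
I_c = (π/8 − 8/(9π))·r⁴ = 0.109757 × 1.04⁴ = 0.1284 m⁴.
Centre of pressure: y_p = y_c + I_c/(y_c·A) = 2.08139 + 0.1284/(2.08139 × 1.69897) = 2.08139 + 0.03631 = 2.1177 m along the plane.
The resultant acts 0.44139 + 0.03631 = 0.4777 m (along the plate) below the hinge at the top edge, so the moment about the hinge is M = F × 0.4777 = 40.5877 × 0.4777 = 19.3887 kN·m.
A normal force at the bottom, 1.04 m from the hinge, must supply this moment: P = 19.3887/1.04 = 18.643 kN.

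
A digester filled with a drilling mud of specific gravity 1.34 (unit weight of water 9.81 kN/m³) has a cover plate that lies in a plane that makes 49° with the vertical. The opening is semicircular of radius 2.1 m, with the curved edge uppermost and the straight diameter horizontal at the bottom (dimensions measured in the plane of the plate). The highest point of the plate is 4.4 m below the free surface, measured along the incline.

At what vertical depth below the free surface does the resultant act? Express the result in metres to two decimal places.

h_p = 3.72 m

γ = 1.34 × 9.81 = 13.1454 kN/m³.
The plate makes 49° with the vertical, i.e. θ = 90° − 49° = 41° to the horizontal. Measuring y along the incline from the free-surface line, vertical depth h = y·sinθ with sinθ = 0.656059.
The centroid lies 4r/(3π) = 0.891268 m above the diameter, so r − 4r/(3π) = 2.1 − 0.891268 = 1.20873 m below the topmost point, so y_c = 4.4 + 1.20873 = 5.60873 m and h_c = 5.60873 × 0.656059 = 3.67966 m.
A = πr²/2 = π × 2.1²/2 = 6.92721 m².
Resultant F = γ·h_c·A = 13.1454 × 3.67966 × 6.92721 = 335.073 kN.
I_c = (π/8 − 8/(9π))·r⁴ = 0.109757 × 2.1⁴ = 2.13457 m⁴.
Centre of pressure: y_p = y_c + I_c/(y_c·A) = 5.60873 + 2.13457/(5.60873 × 6.92721) = 5.60873 + 0.0549399 = 5.66367 m along the plane.
Vertically, h_p = y_p·sinθ = 5.66367 × 0.656059 = 3.7157 m.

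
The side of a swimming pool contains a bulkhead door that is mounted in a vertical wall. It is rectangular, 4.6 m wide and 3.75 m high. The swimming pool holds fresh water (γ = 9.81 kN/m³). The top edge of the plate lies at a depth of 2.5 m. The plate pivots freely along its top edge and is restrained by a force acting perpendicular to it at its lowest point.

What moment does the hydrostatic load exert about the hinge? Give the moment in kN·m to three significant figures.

M ≈ 1590 kN·m

γ = 9.81 kN/m³.
The centroid lies 3.75/2 = 1.875 m below the top edge, so the centroid depth is h_c = 2.5 + 1.875 = 4.375 m.
A = 4.6 × 3.75 = 17.25 m².
Resultant F = γ·h_c·A = 9.81 × 4.375 × 17.25 = 740.348 kN.
I_c = b·h³/12 = 4.6 × 3.75³/12 = 20.2148 m⁴.
Centre of pressure: y_p = y_c + I_c/(y_c·A) = 4.375 + 20.2148/(4.375 × 17.25) = 4.375 + 0.267857 = 4.64286 m along the plane.
The resultant acts 1.875 + 0.267857 = 2.14286 m (along the plate) below the hinge at the top edge, so the moment about the hinge is M = F × 2.14286 = 740.348 × 2.14286 = 1586.46 kN·m.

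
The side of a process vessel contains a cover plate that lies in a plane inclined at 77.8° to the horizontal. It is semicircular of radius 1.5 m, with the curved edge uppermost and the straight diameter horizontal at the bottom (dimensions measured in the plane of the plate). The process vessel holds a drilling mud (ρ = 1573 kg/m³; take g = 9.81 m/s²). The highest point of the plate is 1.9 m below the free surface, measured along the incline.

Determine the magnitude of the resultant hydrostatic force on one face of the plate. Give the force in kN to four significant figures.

F ≈ 147.3 kN

γ = ρg = 1573 × 9.81 / 1000 = 15.43113 kN/m³.
Let θ = 77.8° be the plate's angle to the horizontal; measure y along the incline from where the plane meets the free surface. Vertical depth h = y·sinθ with sinθ = 0.977416.
The centroid lies 4r/(3π) = 0.63662 m above the diameter, so r − 4r/(3π) = 1.5 − 0.63662 = 0.86338 m below the topmost point, so y_c = 1.9 + 0.86338 = 2.76338 m and h_c = 2.76338 × 0.977416 = 2.70097 m.
A = πr²/2 = π × 1.5²/2 = 3.53429 m².
Resultant F = γ·h_c·A = 15.43113 × 2.70097 × 3.53429 = 147.306 kN.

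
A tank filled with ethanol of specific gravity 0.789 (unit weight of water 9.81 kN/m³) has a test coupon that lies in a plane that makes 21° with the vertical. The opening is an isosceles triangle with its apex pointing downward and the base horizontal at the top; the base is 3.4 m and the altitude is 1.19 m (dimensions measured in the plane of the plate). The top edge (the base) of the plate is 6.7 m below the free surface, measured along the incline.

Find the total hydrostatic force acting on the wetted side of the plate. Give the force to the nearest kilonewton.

γ = 0.789 × 9.81 = 7.74009 kN/m³.
The plate makes 21° with the vertical, i.e. θ = 90° − 21° = 69° to the horizontal. Measuring y along the incline from the free-surface line, vertical depth h = y·sinθ with sinθ = 0.933580.
With the apex down, the centroid sits h/3 = 1.19/3 = 0.396667 m below the base (the top edge), so y_c = 6.7 + 0.396667 = 7.09667 m and h_c = 7.09667 × 0.933580 = 6.62531 m.
A = ½ × 3.4 × 1.19 = 2.023 m².
Resultant F = γ·h_c·A = 7.74009 × 6.62531 × 2.023 = 103.74 kN.

F ≈ 104 kN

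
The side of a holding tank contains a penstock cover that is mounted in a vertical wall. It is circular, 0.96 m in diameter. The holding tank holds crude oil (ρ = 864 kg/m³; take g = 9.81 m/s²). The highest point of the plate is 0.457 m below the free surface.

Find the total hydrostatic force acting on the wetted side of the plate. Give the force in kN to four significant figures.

F ≈ 5.749 kN

γ = ρg = 864 × 9.81 / 1000 = 8.47584 kN/m³.
The centroid is at the centre, 0.48 m below the top of the plate, so the centroid depth is h_c = 0.457 + 0.48 = 0.937 m.
A = π(0.48)² = 0.723823 m².
Resultant F = γ·h_c·A = 8.47584 × 0.937 × 0.723823 = 5.7485 kN.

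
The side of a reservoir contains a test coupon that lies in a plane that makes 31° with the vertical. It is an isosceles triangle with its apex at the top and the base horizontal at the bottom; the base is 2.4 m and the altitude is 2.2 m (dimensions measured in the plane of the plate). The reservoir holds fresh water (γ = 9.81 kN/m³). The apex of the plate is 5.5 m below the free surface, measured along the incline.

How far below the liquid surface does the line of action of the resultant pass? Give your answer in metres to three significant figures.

γ = 9.81 kN/m³.
The plate makes 31° with the vertical, i.e. θ = 90° − 31° = 59° to the horizontal. Measuring y along the incline from the free-surface line, vertical depth h = y·sinθ with sinθ = 0.857167.
With the apex up, the centroid sits 2h/3 = 2 × 2.2/3 = 1.46667 m below the apex, so y_c = 5.5 + 1.46667 = 6.96667 m and h_c = 6.96667 × 0.857167 = 5.9716 m.
A = ½ × 2.4 × 2.2 = 2.64 m².
Resultant F = γ·h_c·A = 9.81 × 5.9716 × 2.64 = 154.655 kN.
I_c = b·h³/36 = 2.4 × 2.2³/36 = 0.709867 m⁴.
Centre of pressure: y_p = y_c + I_c/(y_c·A) = 6.96667 + 0.709867/(6.96667 × 2.64) = 6.96667 + 0.0385965 = 7.00527 m along the plane.
Vertically, h_p = y_p·sinθ = 7.00527 × 0.857167 = 6.00469 m.

h_p = 6.00 m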